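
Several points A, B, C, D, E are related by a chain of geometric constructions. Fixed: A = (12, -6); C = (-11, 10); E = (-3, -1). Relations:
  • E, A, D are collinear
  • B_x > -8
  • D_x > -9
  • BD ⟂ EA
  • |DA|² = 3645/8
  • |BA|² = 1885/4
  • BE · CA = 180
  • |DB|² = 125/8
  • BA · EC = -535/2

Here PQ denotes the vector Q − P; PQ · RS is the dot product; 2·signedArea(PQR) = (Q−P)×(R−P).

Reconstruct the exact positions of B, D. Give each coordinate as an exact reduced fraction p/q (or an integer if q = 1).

1. B_x = -7  [BA · EC = -535/2 ∩ BE · CA = 180]
2. B_y = 9/2  [BA · EC = -535/2 ∩ BE · CA = 180]
   → B = (-7, 9/2)
3. D_x = -33/4  [E, A, D are collinear ∩ BD ⟂ EA]
4. D_y = 3/4  [E, A, D are collinear ∩ BD ⟂ EA]
   → D = (-33/4, 3/4)

B = (-7, 9/2)
D = (-33/4, 3/4)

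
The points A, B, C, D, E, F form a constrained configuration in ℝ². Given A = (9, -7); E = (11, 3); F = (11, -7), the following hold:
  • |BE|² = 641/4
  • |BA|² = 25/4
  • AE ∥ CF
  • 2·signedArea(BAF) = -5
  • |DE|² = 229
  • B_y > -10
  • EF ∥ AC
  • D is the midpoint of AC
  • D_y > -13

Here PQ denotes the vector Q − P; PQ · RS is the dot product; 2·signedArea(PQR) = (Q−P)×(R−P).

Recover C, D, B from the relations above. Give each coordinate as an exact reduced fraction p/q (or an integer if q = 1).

B = (9, -19/2)
C = (9, -17)
D = (9, -12)

1. C_x = 9  [AE ∥ CF ∩ EF ∥ AC]
2. C_y = -17  [AE ∥ CF ∩ EF ∥ AC]
   → C = (9, -17)
3. D_x = 9  [D is the midpoint of AC]
4. D_y = -12  [D is the midpoint of AC]
   → D = (9, -12)
5. B_y = -19/2  [2·signedArea(BAF) = -5]
6. B_x = 9  [|BA|² = 25/4]
   → B = (9, -19/2)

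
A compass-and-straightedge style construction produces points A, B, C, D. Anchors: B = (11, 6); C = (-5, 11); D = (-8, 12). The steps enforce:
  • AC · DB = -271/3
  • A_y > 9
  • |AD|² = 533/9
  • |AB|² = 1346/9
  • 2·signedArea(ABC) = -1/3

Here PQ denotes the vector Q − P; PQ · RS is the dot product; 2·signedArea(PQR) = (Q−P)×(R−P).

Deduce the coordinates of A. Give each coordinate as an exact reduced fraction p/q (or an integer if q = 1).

1. A_x = -2/3  [AC · DB = -271/3 ∩ 2·signedArea(ABC) = -1/3]
2. A_y = 29/3  [AC · DB = -271/3 ∩ 2·signedArea(ABC) = -1/3]
   → A = (-2/3, 29/3)

A = (-2/3, 29/3)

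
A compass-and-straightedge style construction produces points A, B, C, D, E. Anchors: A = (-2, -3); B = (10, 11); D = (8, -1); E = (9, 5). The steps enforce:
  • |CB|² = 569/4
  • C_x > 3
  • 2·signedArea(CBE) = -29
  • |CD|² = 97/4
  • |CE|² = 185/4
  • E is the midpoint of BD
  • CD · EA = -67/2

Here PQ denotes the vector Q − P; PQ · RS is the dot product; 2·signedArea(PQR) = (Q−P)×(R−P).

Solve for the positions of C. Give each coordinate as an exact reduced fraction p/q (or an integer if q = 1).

1. C_x = 7/2  [CD · EA = -67/2 ∩ 2·signedArea(CBE) = -29]
2. C_y = 1  [CD · EA = -67/2 ∩ 2·signedArea(CBE) = -29]
   → C = (7/2, 1)

C = (7/2, 1)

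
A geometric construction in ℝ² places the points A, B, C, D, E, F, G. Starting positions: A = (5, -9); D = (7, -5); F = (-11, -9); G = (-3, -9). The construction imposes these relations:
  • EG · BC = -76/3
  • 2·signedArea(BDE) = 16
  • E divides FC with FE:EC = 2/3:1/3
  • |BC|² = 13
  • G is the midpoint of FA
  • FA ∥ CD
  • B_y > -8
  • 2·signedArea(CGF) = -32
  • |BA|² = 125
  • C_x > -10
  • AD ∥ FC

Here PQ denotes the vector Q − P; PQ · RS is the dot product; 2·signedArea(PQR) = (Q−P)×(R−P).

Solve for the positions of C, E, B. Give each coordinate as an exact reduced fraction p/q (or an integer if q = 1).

B = (-6, -7)
C = (-9, -5)
E = (-29/3, -19/3)

1. C_x = -9  [FA ∥ CD ∩ AD ∥ FC]
2. C_y = -5  [FA ∥ CD ∩ AD ∥ FC]
   → C = (-9, -5)
3. E_x = -29/3  [E divides FC with FE:EC = 2/3:1/3]
4. E_y = -19/3  [E divides FC with FE:EC = 2/3:1/3]
   → E = (-29/3, -19/3)
5. B_x = -6  [2·signedArea(BDE) = 16 ∩ EG · BC = -76/3]
6. B_y = -7  [2·signedArea(BDE) = 16 ∩ EG · BC = -76/3]
   → B = (-6, -7)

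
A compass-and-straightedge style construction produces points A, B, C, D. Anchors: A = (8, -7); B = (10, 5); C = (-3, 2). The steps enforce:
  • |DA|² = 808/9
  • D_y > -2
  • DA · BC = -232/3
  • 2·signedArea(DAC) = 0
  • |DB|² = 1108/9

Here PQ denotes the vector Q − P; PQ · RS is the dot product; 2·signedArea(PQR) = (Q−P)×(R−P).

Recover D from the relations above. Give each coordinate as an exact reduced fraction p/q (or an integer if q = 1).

1. D_x = 2/3  [2·signedArea(DAC) = 0 ∩ DA · BC = -232/3]
2. D_y = -1  [2·signedArea(DAC) = 0 ∩ DA · BC = -232/3]
   → D = (2/3, -1)

D = (2/3, -1)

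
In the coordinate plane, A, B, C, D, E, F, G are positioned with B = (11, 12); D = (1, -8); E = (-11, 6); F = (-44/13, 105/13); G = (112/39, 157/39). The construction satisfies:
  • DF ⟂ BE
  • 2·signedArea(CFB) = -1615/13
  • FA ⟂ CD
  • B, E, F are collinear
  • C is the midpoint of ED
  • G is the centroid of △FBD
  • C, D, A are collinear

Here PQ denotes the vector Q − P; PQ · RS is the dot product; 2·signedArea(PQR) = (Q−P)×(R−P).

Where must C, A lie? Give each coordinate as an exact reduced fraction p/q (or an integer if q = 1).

1. C_x = -5  [C is the midpoint of ED]
2. C_y = -1  [C is the midpoint of ED]
   → C = (-5, -1)
3. A_x = -1945/221  [C, D, A are collinear ∩ FA ⟂ CD]
4. A_y = 759/221  [C, D, A are collinear ∩ FA ⟂ CD]
   → A = (-1945/221, 759/221)

A = (-1945/221, 759/221)
C = (-5, -1)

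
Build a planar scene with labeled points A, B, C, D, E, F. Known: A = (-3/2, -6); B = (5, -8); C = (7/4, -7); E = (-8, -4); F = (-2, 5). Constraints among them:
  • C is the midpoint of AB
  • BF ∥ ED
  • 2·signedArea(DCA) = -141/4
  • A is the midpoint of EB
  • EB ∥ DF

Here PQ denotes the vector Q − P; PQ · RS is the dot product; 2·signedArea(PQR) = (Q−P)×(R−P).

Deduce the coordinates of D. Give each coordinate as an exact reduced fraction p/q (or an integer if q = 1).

1. D_x = -15  [EB ∥ DF ∩ BF ∥ ED]
2. D_y = 9  [EB ∥ DF ∩ BF ∥ ED]
   → D = (-15, 9)

D = (-15, 9)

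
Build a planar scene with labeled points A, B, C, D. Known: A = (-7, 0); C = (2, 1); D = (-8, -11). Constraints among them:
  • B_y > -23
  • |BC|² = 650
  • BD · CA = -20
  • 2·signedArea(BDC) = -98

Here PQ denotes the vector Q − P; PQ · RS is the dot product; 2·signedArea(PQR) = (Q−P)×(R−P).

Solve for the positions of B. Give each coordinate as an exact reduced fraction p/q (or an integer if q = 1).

B = (-9, -22)

1. B_x = -9  [BD · CA = -20 ∩ 2·signedArea(BDC) = -98]
2. B_y = -22  [BD · CA = -20 ∩ 2·signedArea(BDC) = -98]
   → B = (-9, -22)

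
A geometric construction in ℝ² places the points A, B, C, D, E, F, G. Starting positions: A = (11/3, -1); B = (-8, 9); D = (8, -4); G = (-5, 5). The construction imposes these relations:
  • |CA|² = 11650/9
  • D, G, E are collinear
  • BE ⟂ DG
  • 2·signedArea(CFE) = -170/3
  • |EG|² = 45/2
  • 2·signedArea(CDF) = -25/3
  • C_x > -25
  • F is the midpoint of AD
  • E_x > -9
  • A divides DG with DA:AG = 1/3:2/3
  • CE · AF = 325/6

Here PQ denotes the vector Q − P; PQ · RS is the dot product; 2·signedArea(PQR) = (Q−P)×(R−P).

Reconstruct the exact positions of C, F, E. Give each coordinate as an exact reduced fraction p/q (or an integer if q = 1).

C = (-24, 22)
E = (-89/10, 77/10)
F = (35/6, -5/2)

1. F_x = 35/6  [F is the midpoint of AD]
2. F_y = -5/2  [F is the midpoint of AD]
   → F = (35/6, -5/2)
3. E_x = -89/10  [D, G, E are collinear ∩ BE ⟂ DG]
4. E_y = 77/10  [D, G, E are collinear ∩ BE ⟂ DG]
   → E = (-89/10, 77/10)
5. C_x = -24  [2·signedArea(CDF) = -25/3 ∩ CE · AF = 325/6]
6. C_y = 22  [2·signedArea(CDF) = -25/3 ∩ CE · AF = 325/6]
   → C = (-24, 22)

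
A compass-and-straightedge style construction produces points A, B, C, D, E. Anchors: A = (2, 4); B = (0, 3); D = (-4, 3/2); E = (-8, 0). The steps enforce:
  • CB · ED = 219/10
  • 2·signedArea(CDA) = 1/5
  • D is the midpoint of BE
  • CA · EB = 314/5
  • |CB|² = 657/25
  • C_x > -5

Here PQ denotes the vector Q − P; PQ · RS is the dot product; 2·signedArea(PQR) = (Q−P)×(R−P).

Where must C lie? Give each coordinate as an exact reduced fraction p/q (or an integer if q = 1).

C = (-24/5, 6/5)

1. C_x = -24/5  [CB · ED = 219/10 ∩ 2·signedArea(CDA) = 1/5]
2. C_y = 6/5  [CB · ED = 219/10 ∩ 2·signedArea(CDA) = 1/5]
   → C = (-24/5, 6/5)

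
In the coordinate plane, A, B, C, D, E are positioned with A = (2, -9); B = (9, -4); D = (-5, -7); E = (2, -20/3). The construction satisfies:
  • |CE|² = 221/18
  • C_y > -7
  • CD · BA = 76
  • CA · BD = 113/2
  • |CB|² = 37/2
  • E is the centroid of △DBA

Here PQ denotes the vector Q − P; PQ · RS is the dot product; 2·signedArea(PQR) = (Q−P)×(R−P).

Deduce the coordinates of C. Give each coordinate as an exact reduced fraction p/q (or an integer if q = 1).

1. C_x = 11/2  [CD · BA = 76 ∩ CA · BD = 113/2]
2. C_y = -13/2  [CD · BA = 76 ∩ CA · BD = 113/2]
   → C = (11/2, -13/2)

C = (11/2, -13/2)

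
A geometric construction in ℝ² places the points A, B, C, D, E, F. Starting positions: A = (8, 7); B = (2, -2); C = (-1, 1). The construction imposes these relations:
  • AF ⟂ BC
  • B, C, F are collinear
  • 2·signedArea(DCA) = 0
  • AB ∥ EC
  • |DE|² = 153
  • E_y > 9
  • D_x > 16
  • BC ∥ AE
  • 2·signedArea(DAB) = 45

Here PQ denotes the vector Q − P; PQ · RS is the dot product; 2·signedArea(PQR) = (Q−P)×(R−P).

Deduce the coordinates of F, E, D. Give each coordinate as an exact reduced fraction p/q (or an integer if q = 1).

D = (17, 13)
E = (5, 10)
F = (1/2, -1/2)

1. F_x = 1/2  [B, C, F are collinear ∩ AF ⟂ BC]
2. F_y = -1/2  [B, C, F are collinear ∩ AF ⟂ BC]
   → F = (1/2, -1/2)
3. E_x = 5  [AB ∥ EC ∩ BC ∥ AE]
4. E_y = 10  [AB ∥ EC ∩ BC ∥ AE]
   → E = (5, 10)
5. D_x = 17  [2·signedArea(DCA) = 0 ∩ 2·signedArea(DAB) = 45]
6. D_y = 13  [2·signedArea(DCA) = 0 ∩ 2·signedArea(DAB) = 45]
   → D = (17, 13)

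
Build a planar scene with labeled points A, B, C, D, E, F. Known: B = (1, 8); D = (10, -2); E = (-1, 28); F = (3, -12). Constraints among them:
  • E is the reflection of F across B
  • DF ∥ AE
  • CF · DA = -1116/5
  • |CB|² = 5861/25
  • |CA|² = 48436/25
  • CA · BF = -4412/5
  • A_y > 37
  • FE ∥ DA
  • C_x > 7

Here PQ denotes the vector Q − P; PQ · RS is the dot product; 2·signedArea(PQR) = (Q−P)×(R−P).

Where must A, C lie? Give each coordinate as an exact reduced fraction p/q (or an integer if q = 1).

1. A_x = 6  [DF ∥ AE ∩ FE ∥ DA]
2. A_y = 38  [DF ∥ AE ∩ FE ∥ DA]
   → A = (6, 38)
3. C_x = 36/5  [line 4·x + -40·y + -1344/5 = 0 ∩ |CB|² = 5861/25]
4. C_y = -6  [line 4·x + -40·y + -1344/5 = 0 ∩ |CB|² = 5861/25]
   → C = (36/5, -6)

A = (6, 38)
C = (36/5, -6)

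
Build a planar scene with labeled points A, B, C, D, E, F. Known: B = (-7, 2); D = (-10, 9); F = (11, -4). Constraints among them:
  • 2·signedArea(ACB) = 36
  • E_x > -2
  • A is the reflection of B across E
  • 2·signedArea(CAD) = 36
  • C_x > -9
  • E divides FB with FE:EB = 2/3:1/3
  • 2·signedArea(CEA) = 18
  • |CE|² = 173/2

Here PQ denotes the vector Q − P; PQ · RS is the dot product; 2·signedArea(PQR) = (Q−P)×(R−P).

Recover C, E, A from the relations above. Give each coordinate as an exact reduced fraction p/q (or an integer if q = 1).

A = (5, -2)
C = (-17/2, 11/2)
E = (-1, 0)

1. E_x = -1  [E divides FB with FE:EB = 2/3:1/3]
2. E_y = 0  [E divides FB with FE:EB = 2/3:1/3]
   → E = (-1, 0)
3. A_x = 5  [A is the reflection of B across E]
4. A_y = -2  [A is the reflection of B across E]
   → A = (5, -2)
5. C_x = -17/2  [2·signedArea(CAD) = 36 ∩ 2·signedArea(ACB) = 36]
6. C_y = 11/2  [2·signedArea(CAD) = 36 ∩ 2·signedArea(ACB) = 36]
   → C = (-17/2, 11/2)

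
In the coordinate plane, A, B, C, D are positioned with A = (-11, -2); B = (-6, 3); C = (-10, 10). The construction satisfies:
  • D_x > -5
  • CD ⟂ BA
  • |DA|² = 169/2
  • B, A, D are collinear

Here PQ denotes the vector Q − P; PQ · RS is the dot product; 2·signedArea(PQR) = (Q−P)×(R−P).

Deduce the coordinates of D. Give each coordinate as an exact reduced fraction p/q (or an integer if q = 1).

1. D_x = -9/2  [B, A, D are collinear ∩ CD ⟂ BA]
2. D_y = 9/2  [B, A, D are collinear ∩ CD ⟂ BA]
   → D = (-9/2, 9/2)

D = (-9/2, 9/2)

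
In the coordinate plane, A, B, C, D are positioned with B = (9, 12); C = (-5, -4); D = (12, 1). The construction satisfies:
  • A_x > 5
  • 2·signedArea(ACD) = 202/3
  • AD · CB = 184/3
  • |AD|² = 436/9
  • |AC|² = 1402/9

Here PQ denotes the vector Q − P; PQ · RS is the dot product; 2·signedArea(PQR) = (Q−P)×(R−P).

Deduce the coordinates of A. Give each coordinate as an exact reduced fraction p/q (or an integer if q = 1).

1. A_x = 16/3  [AD · CB = 184/3 ∩ 2·signedArea(ACD) = 202/3]
2. A_y = 3  [AD · CB = 184/3 ∩ 2·signedArea(ACD) = 202/3]
   → A = (16/3, 3)

A = (16/3, 3)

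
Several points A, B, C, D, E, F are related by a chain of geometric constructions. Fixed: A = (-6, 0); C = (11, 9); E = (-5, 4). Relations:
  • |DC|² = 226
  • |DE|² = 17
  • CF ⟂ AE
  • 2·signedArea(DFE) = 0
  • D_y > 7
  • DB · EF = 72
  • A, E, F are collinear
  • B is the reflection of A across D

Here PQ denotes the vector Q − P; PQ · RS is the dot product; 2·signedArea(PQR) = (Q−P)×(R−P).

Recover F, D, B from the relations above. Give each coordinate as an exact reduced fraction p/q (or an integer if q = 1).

B = (-2, 16)
D = (-4, 8)
F = (-49/17, 212/17)

1. F_x = -49/17  [A, E, F are collinear ∩ CF ⟂ AE]
2. F_y = 212/17  [A, E, F are collinear ∩ CF ⟂ AE]
   → F = (-49/17, 212/17)
3. D_x = -4  [line 144/17·x + -36/17·y + 864/17 = 0 ∩ |DE|² = 17]
4. D_y = 8  [line 144/17·x + -36/17·y + 864/17 = 0 ∩ |DE|² = 17]
   → D = (-4, 8)
5. B_x = -2  [B is the reflection of A across D]
6. B_y = 16  [B is the reflection of A across D]
   → B = (-2, 16)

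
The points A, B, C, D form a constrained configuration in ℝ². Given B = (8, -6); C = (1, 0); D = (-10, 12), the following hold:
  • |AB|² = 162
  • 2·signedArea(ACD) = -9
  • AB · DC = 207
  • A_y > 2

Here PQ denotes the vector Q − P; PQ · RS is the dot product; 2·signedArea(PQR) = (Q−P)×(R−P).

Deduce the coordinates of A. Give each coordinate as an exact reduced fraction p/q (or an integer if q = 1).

1. A_x = -1  [2·signedArea(ACD) = -9 ∩ AB · DC = 207]
2. A_y = 3  [2·signedArea(ACD) = -9 ∩ AB · DC = 207]
   → A = (-1, 3)

A = (-1, 3)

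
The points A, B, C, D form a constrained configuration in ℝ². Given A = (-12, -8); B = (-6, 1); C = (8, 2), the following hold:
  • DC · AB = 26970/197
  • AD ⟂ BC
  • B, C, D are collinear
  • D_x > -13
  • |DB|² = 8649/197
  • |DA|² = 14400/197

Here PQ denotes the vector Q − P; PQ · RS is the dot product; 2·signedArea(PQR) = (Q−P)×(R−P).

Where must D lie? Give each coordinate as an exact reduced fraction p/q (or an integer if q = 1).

1. D_x = -2484/197  [B, C, D are collinear ∩ AD ⟂ BC]
2. D_y = 104/197  [B, C, D are collinear ∩ AD ⟂ BC]
   → D = (-2484/197, 104/197)

D = (-2484/197, 104/197)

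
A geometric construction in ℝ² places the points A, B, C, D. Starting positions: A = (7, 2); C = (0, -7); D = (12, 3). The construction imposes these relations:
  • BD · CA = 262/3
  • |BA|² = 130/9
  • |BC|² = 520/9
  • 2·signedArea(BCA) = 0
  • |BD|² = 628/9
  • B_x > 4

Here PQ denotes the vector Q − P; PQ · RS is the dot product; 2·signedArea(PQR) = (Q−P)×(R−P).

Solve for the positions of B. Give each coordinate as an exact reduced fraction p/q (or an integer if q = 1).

1. B_x = 14/3  [2·signedArea(BCA) = 0 ∩ BD · CA = 262/3]
2. B_y = -1  [2·signedArea(BCA) = 0 ∩ BD · CA = 262/3]
   → B = (14/3, -1)

B = (14/3, -1)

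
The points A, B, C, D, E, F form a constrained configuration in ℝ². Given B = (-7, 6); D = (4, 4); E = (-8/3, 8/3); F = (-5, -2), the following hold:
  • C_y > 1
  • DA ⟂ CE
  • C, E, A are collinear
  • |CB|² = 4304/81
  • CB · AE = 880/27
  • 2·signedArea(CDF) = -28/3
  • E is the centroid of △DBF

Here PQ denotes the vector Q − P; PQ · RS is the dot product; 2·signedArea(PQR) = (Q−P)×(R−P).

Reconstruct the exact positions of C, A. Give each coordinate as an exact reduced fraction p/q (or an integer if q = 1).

1. C_x = -11/9  [line 6·x + -9·y + 64/3 = 0 ∩ |CB|² = 4304/81]
2. C_y = 14/9  [line 6·x + -9·y + 64/3 = 0 ∩ |CB|² = 4304/81]
   → C = (-11/9, 14/9)
3. A_x = 236/269  [C, E, A are collinear ∩ DA ⟂ CE]
4. A_y = -16/269  [C, E, A are collinear ∩ DA ⟂ CE]
   → A = (236/269, -16/269)

A = (236/269, -16/269)
C = (-11/9, 14/9)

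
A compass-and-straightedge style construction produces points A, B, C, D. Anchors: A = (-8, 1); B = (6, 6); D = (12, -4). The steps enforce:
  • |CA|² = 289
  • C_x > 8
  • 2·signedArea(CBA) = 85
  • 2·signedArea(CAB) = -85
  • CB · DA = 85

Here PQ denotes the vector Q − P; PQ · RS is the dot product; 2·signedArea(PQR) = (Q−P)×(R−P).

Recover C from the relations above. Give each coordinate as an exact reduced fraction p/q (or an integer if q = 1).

C = (9, 1)

1. C_x = 9  [2·signedArea(CAB) = -85 ∩ CB · DA = 85]
2. C_y = 1  [2·signedArea(CAB) = -85 ∩ CB · DA = 85]
   → C = (9, 1)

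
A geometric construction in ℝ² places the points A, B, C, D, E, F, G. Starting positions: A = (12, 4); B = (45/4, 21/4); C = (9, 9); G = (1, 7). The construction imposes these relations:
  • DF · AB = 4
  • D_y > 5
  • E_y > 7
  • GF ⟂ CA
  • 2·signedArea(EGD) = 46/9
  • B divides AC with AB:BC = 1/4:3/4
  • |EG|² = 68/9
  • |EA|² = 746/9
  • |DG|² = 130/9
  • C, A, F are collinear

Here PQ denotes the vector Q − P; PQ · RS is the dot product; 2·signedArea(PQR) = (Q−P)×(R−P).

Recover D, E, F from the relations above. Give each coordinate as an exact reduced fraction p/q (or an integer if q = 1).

1. F_x = 132/17  [C, A, F are collinear ∩ GF ⟂ CA]
2. F_y = 188/17  [C, A, F are collinear ∩ GF ⟂ CA]
   → F = (132/17, 188/17)
3. D_x = 14/3  [line 3/4·x + -5/4·y + 4 = 0 ∩ |DG|² = 130/9]
4. D_y = 6  [line 3/4·x + -5/4·y + 4 = 0 ∩ |DG|² = 130/9]
   → D = (14/3, 6)
5. E_x = 11/3  [line 1·x + 11/3·y + -286/9 = 0 ∩ |EA|² = 746/9]
6. E_y = 23/3  [line 1·x + 11/3·y + -286/9 = 0 ∩ |EA|² = 746/9]
   → E = (11/3, 23/3)

D = (14/3, 6)
E = (11/3, 23/3)
F = (132/17, 188/17)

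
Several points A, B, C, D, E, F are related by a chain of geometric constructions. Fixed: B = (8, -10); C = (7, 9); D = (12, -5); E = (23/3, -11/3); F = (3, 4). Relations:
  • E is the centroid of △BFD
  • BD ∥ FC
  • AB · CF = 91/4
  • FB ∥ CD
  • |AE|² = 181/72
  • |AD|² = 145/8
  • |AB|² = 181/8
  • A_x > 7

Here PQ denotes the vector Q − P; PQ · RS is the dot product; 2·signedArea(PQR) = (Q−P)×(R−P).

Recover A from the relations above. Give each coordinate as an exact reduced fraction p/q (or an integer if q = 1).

A = (31/4, -21/4)

1. A_x = 31/4  [line 4·x + 5·y + -19/4 = 0 ∩ |AE|² = 181/72]
2. A_y = -21/4  [line 4·x + 5·y + -19/4 = 0 ∩ |AE|² = 181/72]
   → A = (31/4, -21/4)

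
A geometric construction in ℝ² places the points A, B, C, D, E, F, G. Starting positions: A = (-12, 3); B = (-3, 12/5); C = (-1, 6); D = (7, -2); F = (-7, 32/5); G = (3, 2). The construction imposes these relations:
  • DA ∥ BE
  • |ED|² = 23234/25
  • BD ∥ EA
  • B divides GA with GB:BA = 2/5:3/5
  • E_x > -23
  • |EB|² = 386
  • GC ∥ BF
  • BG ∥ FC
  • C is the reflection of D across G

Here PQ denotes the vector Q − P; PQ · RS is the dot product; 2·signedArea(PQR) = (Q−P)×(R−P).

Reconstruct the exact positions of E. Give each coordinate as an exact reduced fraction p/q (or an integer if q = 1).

1. E_x = -22  [BD ∥ EA ∩ DA ∥ BE]
2. E_y = 37/5  [BD ∥ EA ∩ DA ∥ BE]
   → E = (-22, 37/5)

E = (-22, 37/5)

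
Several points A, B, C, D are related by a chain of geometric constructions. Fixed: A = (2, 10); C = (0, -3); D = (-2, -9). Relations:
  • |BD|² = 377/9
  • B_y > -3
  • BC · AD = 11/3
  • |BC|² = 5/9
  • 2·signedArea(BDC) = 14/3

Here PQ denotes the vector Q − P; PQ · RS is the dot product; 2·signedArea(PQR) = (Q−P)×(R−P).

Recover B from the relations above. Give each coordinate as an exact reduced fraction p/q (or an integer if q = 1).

B = (-2/3, -8/3)

1. B_x = -2/3  [BC · AD = 11/3 ∩ 2·signedArea(BDC) = 14/3]
2. B_y = -8/3  [BC · AD = 11/3 ∩ 2·signedArea(BDC) = 14/3]
   → B = (-2/3, -8/3)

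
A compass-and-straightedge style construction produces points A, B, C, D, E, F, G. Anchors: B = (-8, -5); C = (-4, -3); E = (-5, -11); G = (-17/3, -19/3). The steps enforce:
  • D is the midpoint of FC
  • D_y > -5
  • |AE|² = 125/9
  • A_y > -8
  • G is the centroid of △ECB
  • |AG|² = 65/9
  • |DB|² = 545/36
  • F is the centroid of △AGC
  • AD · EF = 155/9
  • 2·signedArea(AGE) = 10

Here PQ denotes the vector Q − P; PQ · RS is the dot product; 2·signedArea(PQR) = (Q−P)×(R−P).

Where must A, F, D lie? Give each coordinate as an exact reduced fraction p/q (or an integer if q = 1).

A = (-10/3, -23/3)
D = (-25/6, -13/3)
F = (-13/3, -17/3)

1. A_x = -10/3  [line 14/3·x + 2/3·y + 62/3 = 0 ∩ |AE|² = 125/9]
2. A_y = -23/3  [line 14/3·x + 2/3·y + 62/3 = 0 ∩ |AE|² = 125/9]
   → A = (-10/3, -23/3)
3. F_x = -13/3  [F is the centroid of △AGC]
4. F_y = -17/3  [F is the centroid of △AGC]
   → F = (-13/3, -17/3)
5. D_x = -25/6  [D is the midpoint of FC]
6. D_y = -13/3  [D is the midpoint of FC]
   → D = (-25/6, -13/3)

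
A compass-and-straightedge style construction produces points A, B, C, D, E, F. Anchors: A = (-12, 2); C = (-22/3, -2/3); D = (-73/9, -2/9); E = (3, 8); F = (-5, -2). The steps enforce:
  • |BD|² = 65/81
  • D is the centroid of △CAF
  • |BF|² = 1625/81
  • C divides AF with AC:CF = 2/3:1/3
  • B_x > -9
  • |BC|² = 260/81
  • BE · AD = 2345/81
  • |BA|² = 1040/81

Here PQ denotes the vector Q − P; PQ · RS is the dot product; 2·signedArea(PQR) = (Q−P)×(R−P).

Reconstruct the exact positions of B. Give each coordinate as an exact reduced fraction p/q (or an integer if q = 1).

B = (-80/9, 2/9)

1. B_x = -80/9  [line -35/9·x + 20/9·y + -2840/81 = 0 ∩ |BC|² = 260/81]
2. B_y = 2/9  [line -35/9·x + 20/9·y + -2840/81 = 0 ∩ |BC|² = 260/81]
   → B = (-80/9, 2/9)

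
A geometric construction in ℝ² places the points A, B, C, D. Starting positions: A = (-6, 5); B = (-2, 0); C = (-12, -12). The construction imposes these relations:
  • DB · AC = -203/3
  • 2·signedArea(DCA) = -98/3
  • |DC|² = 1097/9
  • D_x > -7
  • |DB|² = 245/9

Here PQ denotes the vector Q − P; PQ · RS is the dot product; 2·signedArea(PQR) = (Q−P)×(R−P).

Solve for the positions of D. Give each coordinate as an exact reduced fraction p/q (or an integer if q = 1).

D = (-20/3, -7/3)

1. D_x = -20/3  [2·signedArea(DCA) = -98/3 ∩ DB · AC = -203/3]
2. D_y = -7/3  [2·signedArea(DCA) = -98/3 ∩ DB · AC = -203/3]
   → D = (-20/3, -7/3)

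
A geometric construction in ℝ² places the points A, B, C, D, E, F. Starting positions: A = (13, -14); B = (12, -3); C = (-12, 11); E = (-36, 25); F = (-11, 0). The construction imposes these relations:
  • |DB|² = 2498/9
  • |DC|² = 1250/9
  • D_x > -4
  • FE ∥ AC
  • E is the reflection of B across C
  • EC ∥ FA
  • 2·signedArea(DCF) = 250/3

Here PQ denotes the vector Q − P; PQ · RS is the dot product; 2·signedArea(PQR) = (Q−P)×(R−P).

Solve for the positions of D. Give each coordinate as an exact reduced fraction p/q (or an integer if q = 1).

1. D_x = -11/3  [line 11·x + 1·y + 113/3 = 0 ∩ |DC|² = 1250/9]
2. D_y = 8/3  [line 11·x + 1·y + 113/3 = 0 ∩ |DC|² = 1250/9]
   → D = (-11/3, 8/3)

D = (-11/3, 8/3)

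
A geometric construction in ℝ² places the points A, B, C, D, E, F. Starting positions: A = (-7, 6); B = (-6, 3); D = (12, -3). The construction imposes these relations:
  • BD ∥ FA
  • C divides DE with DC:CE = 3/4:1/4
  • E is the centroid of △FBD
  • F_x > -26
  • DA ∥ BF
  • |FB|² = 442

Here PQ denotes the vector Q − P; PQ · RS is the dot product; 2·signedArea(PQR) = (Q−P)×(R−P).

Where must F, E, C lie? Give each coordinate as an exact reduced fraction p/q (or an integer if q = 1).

C = (-7/4, 9/4)
E = (-19/3, 4)
F = (-25, 12)

1. F_x = -25  [BD ∥ FA ∩ DA ∥ BF]
2. F_y = 12  [BD ∥ FA ∩ DA ∥ BF]
   → F = (-25, 12)
3. E_x = -19/3  [E is the centroid of △FBD]
4. E_y = 4  [E is the centroid of △FBD]
   → E = (-19/3, 4)
5. C_x = -7/4  [C divides DE with DC:CE = 3/4:1/4]
6. C_y = 9/4  [C divides DE with DC:CE = 3/4:1/4]
   → C = (-7/4, 9/4)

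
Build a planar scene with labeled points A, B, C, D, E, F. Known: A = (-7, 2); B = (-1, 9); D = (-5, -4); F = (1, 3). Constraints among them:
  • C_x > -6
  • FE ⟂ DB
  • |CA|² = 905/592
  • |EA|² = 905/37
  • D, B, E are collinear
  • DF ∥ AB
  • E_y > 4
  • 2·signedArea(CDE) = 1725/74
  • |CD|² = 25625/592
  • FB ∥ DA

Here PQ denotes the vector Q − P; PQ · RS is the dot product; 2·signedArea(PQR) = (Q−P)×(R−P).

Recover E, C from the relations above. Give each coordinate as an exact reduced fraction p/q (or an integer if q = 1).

C = (-435/74, 373/148)
E = (-93/37, 151/37)

1. E_x = -93/37  [D, B, E are collinear ∩ FE ⟂ DB]
2. E_y = 151/37  [D, B, E are collinear ∩ FE ⟂ DB]
   → E = (-93/37, 151/37)
3. C_x = -435/74  [line -299/37·x + 92/37·y + -3979/74 = 0 ∩ |CA|² = 905/592]
4. C_y = 373/148  [line -299/37·x + 92/37·y + -3979/74 = 0 ∩ |CA|² = 905/592]
   → C = (-435/74, 373/148)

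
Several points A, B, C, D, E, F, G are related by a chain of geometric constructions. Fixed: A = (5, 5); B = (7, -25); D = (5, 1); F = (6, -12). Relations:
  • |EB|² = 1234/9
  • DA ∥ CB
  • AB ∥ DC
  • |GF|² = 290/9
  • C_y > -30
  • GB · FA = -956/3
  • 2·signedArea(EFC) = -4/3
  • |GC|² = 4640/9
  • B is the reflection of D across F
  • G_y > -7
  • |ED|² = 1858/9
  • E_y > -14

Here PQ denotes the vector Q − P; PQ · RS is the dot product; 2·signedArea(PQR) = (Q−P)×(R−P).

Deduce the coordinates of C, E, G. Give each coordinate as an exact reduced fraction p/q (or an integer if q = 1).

1. C_x = 7  [DA ∥ CB ∩ AB ∥ DC]
2. C_y = -29  [DA ∥ CB ∩ AB ∥ DC]
   → C = (7, -29)
3. E_x = 6  [line 17·x + 1·y + -266/3 = 0 ∩ |EB|² = 1234/9]
4. E_y = -40/3  [line 17·x + 1·y + -266/3 = 0 ∩ |EB|² = 1234/9]
   → E = (6, -40/3)
5. G_x = 17/3  [line 1·x + -17·y + -340/3 = 0 ∩ |GF|² = 290/9]
6. G_y = -19/3  [line 1·x + -17·y + -340/3 = 0 ∩ |GF|² = 290/9]
   → G = (17/3, -19/3)

C = (7, -29)
E = (6, -40/3)
G = (17/3, -19/3)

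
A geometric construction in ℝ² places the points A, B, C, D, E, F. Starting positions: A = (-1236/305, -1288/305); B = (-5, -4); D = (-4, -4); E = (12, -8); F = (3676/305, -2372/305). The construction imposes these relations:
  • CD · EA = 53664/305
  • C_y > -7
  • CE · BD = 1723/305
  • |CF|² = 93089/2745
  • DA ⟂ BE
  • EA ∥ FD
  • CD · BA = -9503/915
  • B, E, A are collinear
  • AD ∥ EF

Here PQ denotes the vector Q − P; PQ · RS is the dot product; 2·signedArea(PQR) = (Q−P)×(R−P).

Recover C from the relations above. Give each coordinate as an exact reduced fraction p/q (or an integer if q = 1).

C = (1937/305, -6032/915)

1. C_x = 1937/305  [CD · BA = -9503/915 ∩ CE · BD = 1723/305]
2. C_y = -6032/915  [CD · BA = -9503/915 ∩ CE · BD = 1723/305]
   → C = (1937/305, -6032/915)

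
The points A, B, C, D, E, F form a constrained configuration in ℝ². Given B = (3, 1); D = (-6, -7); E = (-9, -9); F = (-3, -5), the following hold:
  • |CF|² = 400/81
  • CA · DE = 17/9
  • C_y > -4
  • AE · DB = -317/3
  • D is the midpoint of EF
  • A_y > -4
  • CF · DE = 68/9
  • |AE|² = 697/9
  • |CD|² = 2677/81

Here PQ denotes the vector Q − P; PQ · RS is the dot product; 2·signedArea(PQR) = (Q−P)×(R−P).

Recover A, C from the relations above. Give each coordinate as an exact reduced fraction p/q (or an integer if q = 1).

A = (-2, -11/3)
C = (-5/3, -29/9)

1. C_x = -5/3  [line 3·x + 2·y + 103/9 = 0 ∩ |CD|² = 2677/81]
2. C_y = -29/9  [line 3·x + 2·y + 103/9 = 0 ∩ |CD|² = 2677/81]
   → C = (-5/3, -29/9)
3. A_x = -2  [AE · DB = -317/3 ∩ CA · DE = 17/9]
4. A_y = -11/3  [AE · DB = -317/3 ∩ CA · DE = 17/9]
   → A = (-2, -11/3)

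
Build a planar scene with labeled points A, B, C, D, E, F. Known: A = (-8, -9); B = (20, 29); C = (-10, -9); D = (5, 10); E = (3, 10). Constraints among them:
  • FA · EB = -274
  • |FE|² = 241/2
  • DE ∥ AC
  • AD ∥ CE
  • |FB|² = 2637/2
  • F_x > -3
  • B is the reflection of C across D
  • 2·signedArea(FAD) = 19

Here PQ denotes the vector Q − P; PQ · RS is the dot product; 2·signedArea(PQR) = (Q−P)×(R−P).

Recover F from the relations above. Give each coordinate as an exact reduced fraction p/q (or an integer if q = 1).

1. F_x = -5/2  [2·signedArea(FAD) = 19 ∩ FA · EB = -274]
2. F_y = 1/2  [2·signedArea(FAD) = 19 ∩ FA · EB = -274]
   → F = (-5/2, 1/2)

F = (-5/2, 1/2)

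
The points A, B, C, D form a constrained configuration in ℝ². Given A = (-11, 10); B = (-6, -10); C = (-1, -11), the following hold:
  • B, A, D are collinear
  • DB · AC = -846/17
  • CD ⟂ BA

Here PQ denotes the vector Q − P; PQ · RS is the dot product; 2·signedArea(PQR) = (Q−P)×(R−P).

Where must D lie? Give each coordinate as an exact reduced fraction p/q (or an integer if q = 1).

1. D_x = -93/17  [B, A, D are collinear ∩ CD ⟂ BA]
2. D_y = -206/17  [B, A, D are collinear ∩ CD ⟂ BA]
   → D = (-93/17, -206/17)

D = (-93/17, -206/17)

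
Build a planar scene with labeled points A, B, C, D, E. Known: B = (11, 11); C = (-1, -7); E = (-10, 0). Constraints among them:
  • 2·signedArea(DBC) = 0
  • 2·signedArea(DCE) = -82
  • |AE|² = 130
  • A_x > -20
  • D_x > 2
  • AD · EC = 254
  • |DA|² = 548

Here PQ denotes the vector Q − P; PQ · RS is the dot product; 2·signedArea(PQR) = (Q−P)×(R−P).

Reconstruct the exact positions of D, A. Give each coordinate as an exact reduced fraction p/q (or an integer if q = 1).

1. D_x = 3  [2·signedArea(DBC) = 0 ∩ 2·signedArea(DCE) = -82]
2. D_y = -1  [2·signedArea(DBC) = 0 ∩ 2·signedArea(DCE) = -82]
   → D = (3, -1)
3. A_x = -19  [line -9·x + 7·y + -220 = 0 ∩ |AE|² = 130]
4. A_y = 7  [line -9·x + 7·y + -220 = 0 ∩ |AE|² = 130]
   → A = (-19, 7)

A = (-19, 7)
D = (3, -1)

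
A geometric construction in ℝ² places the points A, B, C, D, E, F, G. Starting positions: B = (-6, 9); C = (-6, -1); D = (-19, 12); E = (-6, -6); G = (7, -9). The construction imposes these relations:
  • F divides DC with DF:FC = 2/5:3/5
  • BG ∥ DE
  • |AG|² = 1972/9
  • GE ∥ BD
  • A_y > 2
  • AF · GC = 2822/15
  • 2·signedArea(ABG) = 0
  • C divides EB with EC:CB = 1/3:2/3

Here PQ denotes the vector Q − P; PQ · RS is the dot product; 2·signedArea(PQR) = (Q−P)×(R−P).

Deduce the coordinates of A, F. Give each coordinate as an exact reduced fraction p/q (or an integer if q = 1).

A = (-5/3, 3)
F = (-69/5, 34/5)

1. A_x = -5/3  [line 18·x + 13·y + -9 = 0 ∩ |AG|² = 1972/9]
2. A_y = 3  [line 18·x + 13·y + -9 = 0 ∩ |AG|² = 1972/9]
   → A = (-5/3, 3)
3. F_x = -69/5  [F divides DC with DF:FC = 2/5:3/5]
4. F_y = 34/5  [F divides DC with DF:FC = 2/5:3/5]
   → F = (-69/5, 34/5)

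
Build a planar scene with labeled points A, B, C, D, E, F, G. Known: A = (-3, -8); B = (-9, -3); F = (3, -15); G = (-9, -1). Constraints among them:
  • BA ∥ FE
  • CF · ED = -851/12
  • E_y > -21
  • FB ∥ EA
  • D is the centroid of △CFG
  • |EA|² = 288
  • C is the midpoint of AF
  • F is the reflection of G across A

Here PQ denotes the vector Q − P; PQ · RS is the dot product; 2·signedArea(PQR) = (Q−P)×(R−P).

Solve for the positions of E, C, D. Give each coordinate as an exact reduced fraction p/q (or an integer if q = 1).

C = (0, -23/2)
D = (-2, -55/6)
E = (9, -20)

1. E_x = 9  [FB ∥ EA ∩ BA ∥ FE]
2. E_y = -20  [FB ∥ EA ∩ BA ∥ FE]
   → E = (9, -20)
3. C_x = 0  [C is the midpoint of AF]
4. C_y = -23/2  [C is the midpoint of AF]
   → C = (0, -23/2)
5. D_x = -2  [D is the centroid of △CFG]
6. D_y = -55/6  [D is the centroid of △CFG]
   → D = (-2, -55/6)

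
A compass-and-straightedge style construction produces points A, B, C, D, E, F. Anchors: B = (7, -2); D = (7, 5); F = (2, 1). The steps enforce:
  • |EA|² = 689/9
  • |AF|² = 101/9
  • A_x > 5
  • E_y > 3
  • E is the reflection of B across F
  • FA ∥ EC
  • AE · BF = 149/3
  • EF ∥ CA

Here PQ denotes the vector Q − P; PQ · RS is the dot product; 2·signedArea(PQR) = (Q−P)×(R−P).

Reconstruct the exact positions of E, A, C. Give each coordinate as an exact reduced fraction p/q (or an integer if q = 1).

A = (16/3, 4/3)
C = (1/3, 13/3)
E = (-3, 4)

1. E_x = -3  [E is the reflection of B across F]
2. E_y = 4  [E is the reflection of B across F]
   → E = (-3, 4)
3. A_x = 16/3  [line 5·x + -3·y + -68/3 = 0 ∩ |AF|² = 101/9]
4. A_y = 4/3  [line 5·x + -3·y + -68/3 = 0 ∩ |AF|² = 101/9]
   → A = (16/3, 4/3)
5. C_x = 1/3  [EF ∥ CA ∩ FA ∥ EC]
6. C_y = 13/3  [EF ∥ CA ∩ FA ∥ EC]
   → C = (1/3, 13/3)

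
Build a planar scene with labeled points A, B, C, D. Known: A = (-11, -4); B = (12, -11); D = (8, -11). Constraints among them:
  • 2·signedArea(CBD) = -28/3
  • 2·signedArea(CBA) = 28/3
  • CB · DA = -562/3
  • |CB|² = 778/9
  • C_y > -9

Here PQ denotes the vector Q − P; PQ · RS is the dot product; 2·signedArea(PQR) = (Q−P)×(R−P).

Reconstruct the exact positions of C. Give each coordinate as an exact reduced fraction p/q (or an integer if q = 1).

C = (3, -26/3)

1. C_x = 3  [2·signedArea(CBD) = -28/3 ∩ CB · DA = -562/3]
2. C_y = -26/3  [2·signedArea(CBD) = -28/3 ∩ CB · DA = -562/3]
   → C = (3, -26/3)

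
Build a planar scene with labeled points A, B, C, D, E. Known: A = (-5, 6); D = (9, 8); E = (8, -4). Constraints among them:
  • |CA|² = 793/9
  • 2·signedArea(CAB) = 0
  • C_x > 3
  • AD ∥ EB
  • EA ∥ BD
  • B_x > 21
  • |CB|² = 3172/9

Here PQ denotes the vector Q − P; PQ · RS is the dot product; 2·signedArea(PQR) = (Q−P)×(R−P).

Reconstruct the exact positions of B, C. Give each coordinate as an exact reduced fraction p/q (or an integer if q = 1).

B = (22, -2)
C = (4, 10/3)

1. B_x = 22  [EA ∥ BD ∩ AD ∥ EB]
2. B_y = -2  [EA ∥ BD ∩ AD ∥ EB]
   → B = (22, -2)
3. C_x = 4  [line 8·x + 27·y + -122 = 0 ∩ |CA|² = 793/9]
4. C_y = 10/3  [line 8·x + 27·y + -122 = 0 ∩ |CA|² = 793/9]
   → C = (4, 10/3)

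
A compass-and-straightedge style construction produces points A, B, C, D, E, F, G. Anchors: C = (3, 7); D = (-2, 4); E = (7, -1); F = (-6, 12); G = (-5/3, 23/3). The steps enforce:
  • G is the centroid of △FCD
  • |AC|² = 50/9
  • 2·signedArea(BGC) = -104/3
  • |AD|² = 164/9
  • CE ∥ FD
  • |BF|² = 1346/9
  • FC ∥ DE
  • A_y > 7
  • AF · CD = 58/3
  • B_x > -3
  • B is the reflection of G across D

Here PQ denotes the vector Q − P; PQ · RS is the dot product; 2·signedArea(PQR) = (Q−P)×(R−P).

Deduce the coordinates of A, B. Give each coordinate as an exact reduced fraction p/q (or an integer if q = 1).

1. A_x = 2/3  [line 5·x + 3·y + -76/3 = 0 ∩ |AD|² = 164/9]
2. A_y = 22/3  [line 5·x + 3·y + -76/3 = 0 ∩ |AD|² = 164/9]
   → A = (2/3, 22/3)
3. B_x = -7/3  [B is the reflection of G across D]
4. B_y = 1/3  [B is the reflection of G across D]
   → B = (-7/3, 1/3)

A = (2/3, 22/3)
B = (-7/3, 1/3)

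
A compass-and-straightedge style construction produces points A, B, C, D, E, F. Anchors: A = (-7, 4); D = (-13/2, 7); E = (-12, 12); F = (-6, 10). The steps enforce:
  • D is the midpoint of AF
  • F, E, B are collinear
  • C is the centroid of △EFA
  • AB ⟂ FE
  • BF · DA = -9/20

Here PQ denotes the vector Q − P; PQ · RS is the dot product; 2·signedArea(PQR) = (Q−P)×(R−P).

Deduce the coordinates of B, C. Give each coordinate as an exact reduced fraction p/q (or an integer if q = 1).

1. B_x = -51/10  [F, E, B are collinear ∩ AB ⟂ FE]
2. B_y = 97/10  [F, E, B are collinear ∩ AB ⟂ FE]
   → B = (-51/10, 97/10)
3. C_x = -25/3  [C is the centroid of △EFA]
4. C_y = 26/3  [C is the centroid of △EFA]
   → C = (-25/3, 26/3)

B = (-51/10, 97/10)
C = (-25/3, 26/3)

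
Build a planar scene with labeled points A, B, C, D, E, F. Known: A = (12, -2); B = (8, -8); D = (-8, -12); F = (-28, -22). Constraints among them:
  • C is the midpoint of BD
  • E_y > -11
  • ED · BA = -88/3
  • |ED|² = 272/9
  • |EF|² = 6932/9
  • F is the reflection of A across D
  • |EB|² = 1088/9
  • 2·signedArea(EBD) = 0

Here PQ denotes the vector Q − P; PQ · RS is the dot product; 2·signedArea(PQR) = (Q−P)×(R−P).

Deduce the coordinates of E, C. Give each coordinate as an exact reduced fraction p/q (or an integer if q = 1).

C = (0, -10)
E = (-8/3, -32/3)

1. E_x = -8/3  [2·signedArea(EBD) = 0 ∩ ED · BA = -88/3]
2. E_y = -32/3  [2·signedArea(EBD) = 0 ∩ ED · BA = -88/3]
   → E = (-8/3, -32/3)
3. C_x = 0  [C is the midpoint of BD]
4. C_y = -10  [C is the midpoint of BD]
   → C = (0, -10)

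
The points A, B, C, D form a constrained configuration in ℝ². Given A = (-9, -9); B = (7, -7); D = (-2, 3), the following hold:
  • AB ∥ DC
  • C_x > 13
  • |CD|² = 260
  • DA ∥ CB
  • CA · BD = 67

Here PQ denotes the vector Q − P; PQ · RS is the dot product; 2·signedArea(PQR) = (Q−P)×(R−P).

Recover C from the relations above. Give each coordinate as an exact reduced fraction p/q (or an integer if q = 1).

1. C_x = 14  [DA ∥ CB ∩ AB ∥ DC]
2. C_y = 5  [DA ∥ CB ∩ AB ∥ DC]
   → C = (14, 5)

C = (14, 5)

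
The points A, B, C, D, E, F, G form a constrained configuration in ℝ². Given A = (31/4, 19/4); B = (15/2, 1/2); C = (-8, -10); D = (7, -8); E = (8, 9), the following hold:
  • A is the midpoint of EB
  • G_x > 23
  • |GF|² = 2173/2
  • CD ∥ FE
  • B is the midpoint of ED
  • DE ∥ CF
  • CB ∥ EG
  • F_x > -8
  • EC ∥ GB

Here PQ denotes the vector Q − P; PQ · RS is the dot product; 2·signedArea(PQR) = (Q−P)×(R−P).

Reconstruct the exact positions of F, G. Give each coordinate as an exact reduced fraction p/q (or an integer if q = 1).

F = (-7, 7)
G = (47/2, 39/2)

1. F_x = -7  [CD ∥ FE ∩ DE ∥ CF]
2. F_y = 7  [CD ∥ FE ∩ DE ∥ CF]
   → F = (-7, 7)
3. G_x = 47/2  [EC ∥ GB ∩ CB ∥ EG]
4. G_y = 39/2  [EC ∥ GB ∩ CB ∥ EG]
   → G = (47/2, 39/2)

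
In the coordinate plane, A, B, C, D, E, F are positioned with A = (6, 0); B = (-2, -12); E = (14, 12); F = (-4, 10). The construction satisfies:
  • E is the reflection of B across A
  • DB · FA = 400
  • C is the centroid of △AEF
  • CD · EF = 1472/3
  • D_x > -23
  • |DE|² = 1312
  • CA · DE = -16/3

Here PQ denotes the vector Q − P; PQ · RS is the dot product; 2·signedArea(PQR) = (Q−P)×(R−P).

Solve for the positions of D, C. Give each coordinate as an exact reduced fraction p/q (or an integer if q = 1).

1. C_x = 16/3  [C is the centroid of △AEF]
2. C_y = 22/3  [C is the centroid of △AEF]
   → C = (16/3, 22/3)
3. D_x = -22  [DB · FA = 400 ∩ CD · EF = 1472/3]
4. D_y = 8  [DB · FA = 400 ∩ CD · EF = 1472/3]
   → D = (-22, 8)

C = (16/3, 22/3)
D = (-22, 8)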